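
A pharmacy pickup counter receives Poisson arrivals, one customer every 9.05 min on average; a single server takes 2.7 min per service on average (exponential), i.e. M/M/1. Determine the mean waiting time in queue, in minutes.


λ = 60/9.05 = 6.6298 /hr
μ = 60/2.7 = 22.2222 /hr
ρ = λ/μ = 6.6298/22.2222 = 0.2983
Wq = ρ/(μ−λ) = 0.2983/(22.2222−6.6298) = 0.01913 hr
In minutes: 0.01913·60 = 1.148 min

Final: 1.148 min


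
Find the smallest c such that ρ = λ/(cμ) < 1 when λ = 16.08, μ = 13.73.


Stability requires cμ > λ ⇔ c > λ/μ.
λ/μ = 16.08/13.73 = 1.1712
Minimum integer c = ⌊1.1712⌋ + 1 = 2
Check: 2·13.73 = 27.46 > 16.08, while 1·13.73 = 13.73 ≤ 16.08

Final: 2 servers


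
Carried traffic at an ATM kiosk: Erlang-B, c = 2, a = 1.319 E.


B(2,1.319) = 0.272786 (Erlang-B)
Carried load = a(1 − B) = 1.319·(1 − 0.272786) = 1.319·0.727214 = 0.9592 E

Final: 0.9592 Erlangs


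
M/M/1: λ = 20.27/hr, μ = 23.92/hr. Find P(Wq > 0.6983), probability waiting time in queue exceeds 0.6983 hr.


ρ = 20.27/23.92 = 0.8474
P(Wq > t) = ρ·e^{−(μ−λ)t} = 0.8474·e^{−2.5488}
= 0.8474·0.078176 = 0.066247

Final: 0.066247


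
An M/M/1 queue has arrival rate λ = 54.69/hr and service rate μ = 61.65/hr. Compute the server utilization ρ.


ρ = λ/μ = 54.69/61.65 = 0.8871

Final: 0.8871


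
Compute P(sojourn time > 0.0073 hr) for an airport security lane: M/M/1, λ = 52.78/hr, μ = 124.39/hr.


W ~ Exponential(μ−λ) for M/M/1.
μ − λ = 124.39 − 52.78 = 71.6100
P(W > t) = e^{−(μ−λ)t} = e^{−0.5228} = 0.592886

Final: 0.592886


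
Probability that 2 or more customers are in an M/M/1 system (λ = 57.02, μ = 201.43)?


ρ = 57.02/201.43 = 0.2831
P(N ≥ n) = ρ^n = 0.2831^2 = 0.080132

Final: 0.080132


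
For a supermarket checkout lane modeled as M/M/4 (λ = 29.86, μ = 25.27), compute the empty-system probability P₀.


a = λ/μ = 29.86/25.27 = 1.1816; ρ = a/c = 0.2954
Σ_{k=0}^{3} a^k/k! (terms k=0..3) = 1.00000 + 1.18164 + 0.69813 + 0.27498 = 3.15475
Tail: a^4/(4!(1−ρ)) = 1.94957/(24·0.7046) = 0.11529
P₀ = 1/(3.15475 + 0.11529) = 1/3.27004 = 0.305806

Final: 0.305806


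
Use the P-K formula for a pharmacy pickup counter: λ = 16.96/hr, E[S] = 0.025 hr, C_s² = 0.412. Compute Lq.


ρ = λ·E[S] = 16.96·0.025 = 0.4240
Lq = ρ²(1+C_s²)/(2(1−ρ)) = 0.1798·(1+0.412)/(2·0.5760)
= 0.1798·1.4120/1.1520 = 0.22035

Final: 0.22035


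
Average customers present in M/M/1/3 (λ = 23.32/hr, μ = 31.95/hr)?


ρ = 23.32/31.95 = 0.7299
L = ρ[1 − (K+1)ρ^K + Kρ^(K+1)] / [(1−ρ)(1−ρ^(K+1))]
Numerator: 0.7299·(1 − 4·0.388842 + 3·0.283812) = 0.216097
Denominator: (0.2701)·(0.716188) = 0.193449
L = 0.216097/0.193449 = 1.1171

Final: 1.1171


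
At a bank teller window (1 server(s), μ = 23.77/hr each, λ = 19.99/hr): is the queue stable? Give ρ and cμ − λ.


Total capacity cμ = 1·23.77 = 23.77/hr
ρ = λ/(cμ) = 19.99/23.77 = 0.8410
Stable ⇔ ρ < 1: YES
Spare capacity = cμ − λ = 23.77 − 19.99 = 3.78/hr

Final: ρ = 0.8410; stable; margin = 3.78/hr


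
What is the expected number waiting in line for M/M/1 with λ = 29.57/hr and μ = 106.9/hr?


ρ = 29.57/106.9 = 0.2766
Lq = ρ²/(1−ρ) = 0.07652/0.7234 = 0.1058

Final: 0.1058


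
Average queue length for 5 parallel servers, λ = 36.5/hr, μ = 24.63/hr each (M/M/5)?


a = λ/μ = 1.4819; ρ = a/5 = 0.2964
P₀ = 0.226859
Lq = P₀·a^c·ρ / (c!·(1−ρ)²) = 0.226859·7.14730·0.2964/(120·0.49507)
= 0.008089

Final: 0.008089


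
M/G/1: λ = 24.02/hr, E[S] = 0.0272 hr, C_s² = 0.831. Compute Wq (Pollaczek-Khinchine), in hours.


ρ = λ·E[S] = 24.02·0.0272 = 0.6533
E[S²] = E[S]²(1+C_s²) = 0.0272²·(1+0.831) = 0.001355
Wq = λ·E[S²]/(2(1−ρ)) = 24.02·0.001355/(2·0.3467) = 0.04693 hr

Final: 0.04693 hr


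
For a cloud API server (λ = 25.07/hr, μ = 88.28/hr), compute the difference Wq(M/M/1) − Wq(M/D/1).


ρ = 25.07/88.28 = 0.2840
Wq(M/M/1) = ρ/(μ−λ) = 0.2840/63.21 = 0.004493 hr
Wq(M/D/1) = ρ/(2(μ−λ)) = 0.002246 hr
Savings = 0.004493 − 0.002246 = 0.002246 hr

Final: 0.002246 hr


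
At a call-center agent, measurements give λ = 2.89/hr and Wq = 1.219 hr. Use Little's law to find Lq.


Lq = λWq = 2.89·1.219 = 3.5229

Final: 3.5229


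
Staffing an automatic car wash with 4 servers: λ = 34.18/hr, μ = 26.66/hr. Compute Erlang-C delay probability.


a = λ/μ = 1.2821; ρ = a/4 = 0.3205
P₀ = 0.276180 (from M/M/c formula)
C(c,a) = [a^c/(c!(1−ρ))]·P₀ = [2.70177/(24·0.6795)]·0.276180
= 0.16568·0.276180 = 0.045756

Final: 0.045756


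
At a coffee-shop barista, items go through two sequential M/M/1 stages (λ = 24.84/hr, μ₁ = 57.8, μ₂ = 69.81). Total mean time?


Each node sees arrival rate λ = 24.84/hr (tandem ⇒ throughput preserved).
W₁ = 1/(μ₁−λ) = 1/(57.8−24.84) = 0.03034 hr
W₂ = 1/(μ₂−λ) = 1/(69.81−24.84) = 0.02224 hr
W_total = W₁ + W₂ = 0.03034 + 0.02224 = 0.05258 hr

Final: 0.05258 hr


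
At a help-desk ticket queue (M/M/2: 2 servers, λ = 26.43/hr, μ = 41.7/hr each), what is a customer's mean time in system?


a = 0.6338; ρ = 0.3169; P₀ = 0.518711
Lq = P₀·a^c·ρ/(c!(1−ρ)²) = 0.07076
Wq = Lq/λ = 0.07076/26.43 = 0.002677 hr
W = Wq + 1/μ = 0.002677 + 0.02398 = 0.02666 hr

Final: 0.02666 hr


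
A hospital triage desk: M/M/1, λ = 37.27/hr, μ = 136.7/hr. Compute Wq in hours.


ρ = 37.27/136.7 = 0.2726
Wq = ρ/(μ−λ) = 0.2726/(136.7 − 37.27) = 0.2726/99.43 = 0.002742 hr

Final: 0.002742 hr


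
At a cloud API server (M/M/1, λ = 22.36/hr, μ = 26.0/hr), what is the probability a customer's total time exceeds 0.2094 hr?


W ~ Exponential(μ−λ) for M/M/1.
μ − λ = 26.0 − 22.36 = 3.6400
P(W > t) = e^{−(μ−λ)t} = e^{−0.7622} = 0.466631

Final: 0.466631


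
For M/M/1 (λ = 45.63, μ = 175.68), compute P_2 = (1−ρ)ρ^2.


ρ = 45.63/175.68 = 0.2597
P_n = (1−ρ)·ρ^n = (1 − 0.2597)·0.2597^2 = 0.7403·0.067462 = 0.049940

Final: 0.049940


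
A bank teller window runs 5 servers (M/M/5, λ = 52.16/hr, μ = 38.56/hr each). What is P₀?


a = λ/μ = 52.16/38.56 = 1.3527; ρ = a/c = 0.2705
Σ_{k=0}^{4} a^k/k! (terms k=0..4) = 1.00000 + 1.35270 + 0.91489 + 0.41253 + 0.13951 = 3.81962
Tail: a^5/(5!(1−ρ)) = 4.52900/(120·0.7295) = 0.05174
P₀ = 1/(3.81962 + 0.05174) = 1/3.87136 = 0.258307

Final: 0.258307


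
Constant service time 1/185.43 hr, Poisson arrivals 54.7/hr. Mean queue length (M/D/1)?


ρ = 54.7/185.43 = 0.2950
M/D/1: Lq = ρ²/(2(1−ρ)) = 0.08702/(2·0.7050) = 0.06171

Final: 0.06171


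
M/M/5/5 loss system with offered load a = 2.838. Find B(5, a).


B(c,a) = (a^c/c!) / Σ_{k=0}^{c} a^k/k!
a^5/5! = 1.534196
Σ terms (k=0..5): 1.00000 + 2.83800 + 4.02712 + 3.80966 + 2.70295 + 1.53420 = 15.911927
B = 1.534196/15.911927 = 0.096418

Final: 0.096418


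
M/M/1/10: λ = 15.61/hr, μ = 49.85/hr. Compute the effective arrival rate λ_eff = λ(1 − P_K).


ρ = 0.3131; P_K = (1−ρ)ρ^10/(1−ρ^11) = 0.000006227
λ_eff = λ(1 − P_K) = 15.61·(1 − 0.000006227) = 15.61·0.999994 = 15.6099 /hr

Final: 15.6099 /hr


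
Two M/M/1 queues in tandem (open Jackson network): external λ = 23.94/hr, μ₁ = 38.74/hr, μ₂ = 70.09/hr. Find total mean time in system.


Each node sees arrival rate λ = 23.94/hr (tandem ⇒ throughput preserved).
W₁ = 1/(μ₁−λ) = 1/(38.74−23.94) = 0.06757 hr
W₂ = 1/(μ₂−λ) = 1/(70.09−23.94) = 0.02167 hr
W_total = W₁ + W₂ = 0.06757 + 0.02167 = 0.08924 hr

Final: 0.08924 hr


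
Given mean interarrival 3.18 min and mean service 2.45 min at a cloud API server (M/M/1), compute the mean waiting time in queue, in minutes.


λ = 60/3.18 = 18.8679 /hr
μ = 60/2.45 = 24.4898 /hr
ρ = λ/μ = 18.8679/24.4898 = 0.7704
Wq = ρ/(μ−λ) = 0.7704/(24.4898−18.8679) = 0.13704 hr
In minutes: 0.13704·60 = 8.223 min

Final: 8.223 min


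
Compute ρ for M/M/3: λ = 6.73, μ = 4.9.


ρ = λ/(cμ) = 6.73/(3·4.9) = 6.73/14.70 = 0.4578

Final: 0.4578


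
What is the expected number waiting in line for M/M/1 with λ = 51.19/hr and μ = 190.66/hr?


ρ = 51.19/190.66 = 0.2685
Lq = ρ²/(1−ρ) = 0.07209/0.7315 = 0.09854

Final: 0.09854


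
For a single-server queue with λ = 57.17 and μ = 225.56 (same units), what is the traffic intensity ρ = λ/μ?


ρ = λ/μ = 57.17/225.56 = 0.2535

Final: 0.2535


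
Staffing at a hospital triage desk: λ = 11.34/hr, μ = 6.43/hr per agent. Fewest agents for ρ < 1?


Stability requires cμ > λ ⇔ c > λ/μ.
λ/μ = 11.34/6.43 = 1.7636
Minimum integer c = ⌊1.7636⌋ + 1 = 2
Check: 2·6.43 = 12.86 > 11.34, while 1·6.43 = 6.43 ≤ 11.34

Final: 2 servers


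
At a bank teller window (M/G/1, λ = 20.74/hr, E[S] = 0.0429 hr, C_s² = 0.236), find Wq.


ρ = λ·E[S] = 20.74·0.0429 = 0.8897
E[S²] = E[S]²(1+C_s²) = 0.0429²·(1+0.236) = 0.002275
Wq = λ·E[S²]/(2(1−ρ)) = 20.74·0.002275/(2·0.1103) = 0.21395 hr

Final: 0.21395 hr


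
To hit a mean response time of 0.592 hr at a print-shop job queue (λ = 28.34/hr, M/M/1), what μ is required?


W = 1/(μ−λ) ⇒ μ − λ = 1/W = 1/0.592 = 1.6892
μ = λ + 1/W = 28.34 + 1.6892 = 30.0292 per hr

Final: 30.0292 /hr


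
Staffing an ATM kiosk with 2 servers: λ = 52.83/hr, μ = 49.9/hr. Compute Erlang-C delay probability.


a = λ/μ = 1.0587; ρ = a/2 = 0.5294
P₀ = 0.307738 (from M/M/c formula)
C(c,a) = [a^c/(c!(1−ρ))]·P₀ = [1.12088/(2·0.4706)]·0.307738
= 1.19080·0.307738 = 0.366455

Final: 0.366455


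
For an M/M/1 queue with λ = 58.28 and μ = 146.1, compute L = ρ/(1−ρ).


ρ = λ/μ = 58.28/146.1 = 0.3989
L = ρ/(1−ρ) = 0.3989/(1 − 0.3989) = 0.3989/0.6011 = 0.6636

Final: 0.6636


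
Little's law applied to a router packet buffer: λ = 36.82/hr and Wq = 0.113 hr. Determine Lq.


Lq = λWq = 36.82·0.113 = 4.1607

Final: 4.1607


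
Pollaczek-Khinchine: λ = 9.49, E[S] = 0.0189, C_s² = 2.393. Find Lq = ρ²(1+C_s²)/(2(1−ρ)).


ρ = λ·E[S] = 9.49·0.0189 = 0.1794
Lq = ρ²(1+C_s²)/(2(1−ρ)) = 0.03217·(1+2.393)/(2·0.8206)
= 0.03217·3.3930/1.6413 = 0.06651

Final: 0.06651


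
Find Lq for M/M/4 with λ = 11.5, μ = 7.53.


a = λ/μ = 1.5272; ρ = a/4 = 0.3818
P₀ = 0.214879
Lq = P₀·a^c·ρ / (c!·(1−ρ)²) = 0.214879·5.44016·0.3818/(24·0.38216)
= 0.04866

Final: 0.04866


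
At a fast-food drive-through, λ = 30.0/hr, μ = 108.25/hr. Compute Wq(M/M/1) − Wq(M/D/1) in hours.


ρ = 30.0/108.25 = 0.2771
Wq(M/M/1) = ρ/(μ−λ) = 0.2771/78.25 = 0.003542 hr
Wq(M/D/1) = ρ/(2(μ−λ)) = 0.001771 hr
Savings = 0.003542 − 0.001771 = 0.001771 hr

Final: 0.001771 hr


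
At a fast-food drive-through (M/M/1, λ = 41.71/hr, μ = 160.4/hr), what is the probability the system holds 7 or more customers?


ρ = 41.71/160.4 = 0.2600
P(N ≥ n) = ρ^n = 0.2600^7 = 0.00008040

Final: 0.00008040


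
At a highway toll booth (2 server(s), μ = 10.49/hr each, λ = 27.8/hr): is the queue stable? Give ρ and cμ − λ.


Total capacity cμ = 2·10.49 = 20.98/hr
ρ = λ/(cμ) = 27.8/20.98 = 1.3251
Stable ⇔ ρ < 1: NO
Spare capacity = cμ − λ = 20.98 − 27.8 = -6.82/hr

Final: ρ = 1.3251; unstable; margin = -6.82/hr


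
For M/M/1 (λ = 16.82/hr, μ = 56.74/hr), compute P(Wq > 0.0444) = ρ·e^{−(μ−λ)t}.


ρ = 16.82/56.74 = 0.2964
P(Wq > t) = ρ·e^{−(μ−λ)t} = 0.2964·e^{−1.7724}
= 0.2964·0.169917 = 0.050370

Final: 0.050370


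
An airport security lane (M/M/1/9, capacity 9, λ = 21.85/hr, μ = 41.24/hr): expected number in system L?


ρ = 21.85/41.24 = 0.5298
L = ρ[1 − (K+1)ρ^K + Kρ^(K+1)] / [(1−ρ)(1−ρ^(K+1))]
Numerator: 0.5298·(1 − 10·0.003290 + 9·0.001743) = 0.520706
Denominator: (0.4702)·(0.998257) = 0.469355
L = 0.520706/0.469355 = 1.1094

Final: 1.1094


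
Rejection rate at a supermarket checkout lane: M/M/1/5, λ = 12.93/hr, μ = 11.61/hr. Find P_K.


ρ = λ/μ = 12.93/11.61 = 1.1137
P_K = (1−ρ)ρ^K/(1−ρ^(K+1)) = (-0.1137·1.713293)/(1 − 1.908085)
= -0.194793/-0.908085 = 0.214509

Final: 0.214509


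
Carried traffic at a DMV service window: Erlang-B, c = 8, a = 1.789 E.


B(8,1.789) = 0.0004350 (Erlang-B)
Carried load = a(1 − B) = 1.789·(1 − 0.0004350) = 1.789·0.999565 = 1.7882 E

Final: 1.7882 Erlangs


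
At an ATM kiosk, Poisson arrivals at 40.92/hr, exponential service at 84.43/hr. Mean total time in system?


W = 1/(μ−λ) = 1/(84.43 − 40.92) = 1/43.51 = 0.02298 hr

Final: 0.02298 hr


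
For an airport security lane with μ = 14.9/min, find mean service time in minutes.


Mean service time = 1/μ = 1/14.9 minute = 0.06711 minute
In minutes: 0.06711 × 1 = 0.06711 min

Final: 0.06711 min


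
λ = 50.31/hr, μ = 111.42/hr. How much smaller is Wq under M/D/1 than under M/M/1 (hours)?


ρ = 50.31/111.42 = 0.4515
Wq(M/M/1) = ρ/(μ−λ) = 0.4515/61.11 = 0.007389 hr
Wq(M/D/1) = ρ/(2(μ−λ)) = 0.003694 hr
Savings = 0.007389 − 0.003694 = 0.003694 hr

Final: 0.003694 hr


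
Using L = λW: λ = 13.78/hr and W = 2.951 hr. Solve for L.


L = λW = 13.78·2.951 = 40.6648

Final: 40.6648


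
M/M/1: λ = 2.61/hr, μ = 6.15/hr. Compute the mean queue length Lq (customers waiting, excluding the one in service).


ρ = 2.61/6.15 = 0.4244
Lq = ρ²/(1−ρ) = 0.1801/0.5756 = 0.3129

Final: 0.3129


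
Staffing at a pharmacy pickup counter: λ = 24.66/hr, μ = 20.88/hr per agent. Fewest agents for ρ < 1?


Stability requires cμ > λ ⇔ c > λ/μ.
λ/μ = 24.66/20.88 = 1.1810
Minimum integer c = ⌊1.1810⌋ + 1 = 2
Check: 2·20.88 = 41.76 > 24.66, while 1·20.88 = 20.88 ≤ 24.66

Final: 2 servers


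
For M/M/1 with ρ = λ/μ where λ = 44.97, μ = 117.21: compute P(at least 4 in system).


ρ = 44.97/117.21 = 0.3837
P(N ≥ n) = ρ^n = 0.3837^4 = 0.021669

Final: 0.021669


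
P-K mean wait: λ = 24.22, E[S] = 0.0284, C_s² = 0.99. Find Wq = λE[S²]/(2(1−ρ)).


ρ = λ·E[S] = 24.22·0.0284 = 0.6878
E[S²] = E[S]²(1+C_s²) = 0.0284²·(1+0.99) = 0.001605
Wq = λ·E[S²]/(2(1−ρ)) = 24.22·0.001605/(2·0.3122) = 0.06227 hr

Final: 0.06227 hr


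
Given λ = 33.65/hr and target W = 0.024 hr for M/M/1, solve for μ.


W = 1/(μ−λ) ⇒ μ − λ = 1/W = 1/0.024 = 41.6667
μ = λ + 1/W = 33.65 + 41.6667 = 75.3167 per hr

Final: 75.3167 /hr


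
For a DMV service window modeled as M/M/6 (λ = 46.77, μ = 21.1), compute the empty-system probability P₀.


a = λ/μ = 46.77/21.1 = 2.2166; ρ = a/c = 0.3694
Σ_{k=0}^{5} a^k/k! (terms k=0..5) = 1.00000 + 2.21659 + 2.45663 + 1.81511 + 1.00584 + 0.44591 = 8.94008
Tail: a^6/(6!(1−ρ)) = 118.60677/(720·0.6306) = 0.26124
P₀ = 1/(8.94008 + 0.26124) = 1/9.20132 = 0.108680

Final: 0.108680


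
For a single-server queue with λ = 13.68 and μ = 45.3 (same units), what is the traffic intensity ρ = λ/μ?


ρ = λ/μ = 13.68/45.3 = 0.3020

Final: 0.3020


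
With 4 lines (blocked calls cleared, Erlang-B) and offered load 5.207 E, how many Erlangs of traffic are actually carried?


B(4,5.207) = 0.414346 (Erlang-B)
Carried load = a(1 − B) = 5.207·(1 − 0.414346) = 5.207·0.585654 = 3.0495 E

Final: 3.0495 Erlangs


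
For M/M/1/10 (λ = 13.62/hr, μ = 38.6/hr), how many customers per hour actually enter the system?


ρ = 0.3528; P_K = (1−ρ)ρ^10/(1−ρ^11) = 0.00001936
λ_eff = λ(1 − P_K) = 13.62·(1 − 0.00001936) = 13.62·0.999981 = 13.6197 /hr

Final: 13.6197 /hr


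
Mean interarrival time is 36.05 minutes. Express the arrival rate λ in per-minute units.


λ = 1/(interarrival time) in consistent units.
1 minute = 1 min, so λ = 1/36.05 = 0.02774 per minute

Final: 0.02774 /min


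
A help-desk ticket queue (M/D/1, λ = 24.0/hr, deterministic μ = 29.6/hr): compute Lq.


ρ = 24.0/29.6 = 0.8108
M/D/1: Lq = ρ²/(2(1−ρ)) = 0.6574/(2·0.1892) = 1.73745

Final: 1.73745


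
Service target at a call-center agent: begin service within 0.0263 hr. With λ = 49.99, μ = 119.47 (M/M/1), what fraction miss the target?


ρ = 49.99/119.47 = 0.4184
P(Wq > t) = ρ·e^{−(μ−λ)t} = 0.4184·e^{−1.8273}
= 0.4184·0.160843 = 0.067302

Final: 0.067302


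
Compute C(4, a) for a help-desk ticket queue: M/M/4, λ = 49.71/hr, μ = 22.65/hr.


a = λ/μ = 2.1947; ρ = a/4 = 0.5487
P₀ = 0.105187 (from M/M/c formula)
C(c,a) = [a^c/(c!(1−ρ))]·P₀ = [23.20076/(24·0.4513)]·0.105187
= 2.14191·0.105187 = 0.225302

Final: 0.225302


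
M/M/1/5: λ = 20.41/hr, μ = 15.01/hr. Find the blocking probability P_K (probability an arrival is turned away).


ρ = λ/μ = 20.41/15.01 = 1.3598
P_K = (1−ρ)ρ^K/(1−ρ^(K+1)) = (-0.3598·4.648486)/(1 − 6.320827)
= -1.672340/-5.320827 = 0.314301

Final: 0.314301


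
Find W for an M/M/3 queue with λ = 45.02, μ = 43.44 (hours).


a = 1.0364; ρ = 0.3455; P₀ = 0.350037
Lq = P₀·a^c·ρ/(c!(1−ρ)²) = 0.05236
Wq = Lq/λ = 0.05236/45.02 = 0.001163 hr
W = Wq + 1/μ = 0.001163 + 0.02302 = 0.02418 hr

Final: 0.02418 hr


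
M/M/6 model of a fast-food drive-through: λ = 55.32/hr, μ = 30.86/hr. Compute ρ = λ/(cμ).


ρ = λ/(cμ) = 55.32/(6·30.86) = 55.32/185.16 = 0.2988

Final: 0.2988


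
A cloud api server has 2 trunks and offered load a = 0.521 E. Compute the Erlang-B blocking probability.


B(c,a) = (a^c/c!) / Σ_{k=0}^{c} a^k/k!
a^2/2! = 0.135721
Σ terms (k=0..2): 1.00000 + 0.52100 + 0.13572 = 1.656721
B = 0.135721/1.656721 = 0.081921

Final: 0.081921


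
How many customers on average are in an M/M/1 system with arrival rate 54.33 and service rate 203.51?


ρ = λ/μ = 54.33/203.51 = 0.2670
L = ρ/(1−ρ) = 0.2670/(1 − 0.2670) = 0.2670/0.7330 = 0.3642

Final: 0.3642


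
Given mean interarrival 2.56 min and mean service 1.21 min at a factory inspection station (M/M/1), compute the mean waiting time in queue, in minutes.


λ = 60/2.56 = 23.4375 /hr
μ = 60/1.21 = 49.5868 /hr
ρ = λ/μ = 23.4375/49.5868 = 0.4727
Wq = ρ/(μ−λ) = 0.4727/(49.5868−23.4375) = 0.01808 hr
In minutes: 0.01808·60 = 1.085 min

Final: 1.085 min


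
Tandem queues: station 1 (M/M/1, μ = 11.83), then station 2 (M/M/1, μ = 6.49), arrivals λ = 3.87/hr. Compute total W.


Each node sees arrival rate λ = 3.87/hr (tandem ⇒ throughput preserved).
W₁ = 1/(μ₁−λ) = 1/(11.83−3.87) = 0.12563 hr
W₂ = 1/(μ₂−λ) = 1/(6.49−3.87) = 0.38168 hr
W_total = W₁ + W₂ = 0.12563 + 0.38168 = 0.50731 hr

Final: 0.50731 hr


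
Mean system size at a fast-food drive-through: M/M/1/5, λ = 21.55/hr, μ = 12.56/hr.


ρ = 21.55/12.56 = 1.7158
L = ρ[1 − (K+1)ρ^K + Kρ^(K+1)] / [(1−ρ)(1−ρ^(K+1))]
Numerator: 1.7158·(1 − 6·14.869220 + 5·25.512077) = 67.506860
Denominator: (-0.7158)·(-24.512077) = 17.544870
L = 67.506860/17.544870 = 3.8477

Final: 3.8477


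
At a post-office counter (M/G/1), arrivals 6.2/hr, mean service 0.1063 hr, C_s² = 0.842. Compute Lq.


ρ = λ·E[S] = 6.2·0.1063 = 0.6591
Lq = ρ²(1+C_s²)/(2(1−ρ)) = 0.4344·(1+0.842)/(2·0.3409)
= 0.4344·1.8420/0.6819 = 1.17336

Final: 1.17336


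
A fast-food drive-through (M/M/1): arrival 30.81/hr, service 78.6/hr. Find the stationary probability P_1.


ρ = 30.81/78.6 = 0.3920
P_n = (1−ρ)·ρ^n = (1 − 0.3920)·0.3920^1 = 0.6080·0.391985 = 0.238333

Final: 0.238333


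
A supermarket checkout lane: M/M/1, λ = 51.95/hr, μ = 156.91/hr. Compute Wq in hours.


ρ = 51.95/156.91 = 0.3311
Wq = ρ/(μ−λ) = 0.3311/(156.91 − 51.95) = 0.3311/104.96 = 0.003154 hr

Final: 0.003154 hr


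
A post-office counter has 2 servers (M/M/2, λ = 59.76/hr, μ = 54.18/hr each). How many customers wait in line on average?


a = λ/μ = 1.1030; ρ = a/2 = 0.5515
P₀ = 0.289079
Lq = P₀·a^c·ρ / (c!·(1−ρ)²) = 0.289079·1.21659·0.5515/(2·0.20116)
= 0.48210

Final: 0.48210


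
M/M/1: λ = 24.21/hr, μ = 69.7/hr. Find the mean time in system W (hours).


W = 1/(μ−λ) = 1/(69.7 − 24.21) = 1/45.49 = 0.02198 hr

Final: 0.02198 hr


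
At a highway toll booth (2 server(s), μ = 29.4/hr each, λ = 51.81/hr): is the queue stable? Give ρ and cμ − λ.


Total capacity cμ = 2·29.4 = 58.80/hr
ρ = λ/(cμ) = 51.81/58.80 = 0.8811
Stable ⇔ ρ < 1: YES
Spare capacity = cμ − λ = 58.80 − 51.81 = 6.99/hr

Final: ρ = 0.8811; stable; margin = 6.99/hr


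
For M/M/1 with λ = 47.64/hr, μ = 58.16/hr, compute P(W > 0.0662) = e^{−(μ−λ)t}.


W ~ Exponential(μ−λ) for M/M/1.
μ − λ = 58.16 − 47.64 = 10.5200
P(W > t) = e^{−(μ−λ)t} = e^{−0.6964} = 0.498364

Final: 0.498364


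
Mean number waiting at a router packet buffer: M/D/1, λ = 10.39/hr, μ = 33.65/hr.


ρ = 10.39/33.65 = 0.3088
M/D/1: Lq = ρ²/(2(1−ρ)) = 0.09534/(2·0.6912) = 0.06896

Final: 0.06896


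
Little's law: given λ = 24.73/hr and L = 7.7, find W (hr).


W = L/λ = 7.7/24.73 = 0.3114 hr

Final: 0.3114 hr


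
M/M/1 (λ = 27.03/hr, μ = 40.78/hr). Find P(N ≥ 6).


ρ = 27.03/40.78 = 0.6628
P(N ≥ n) = ρ^n = 0.6628^6 = 0.084799

Final: 0.084799


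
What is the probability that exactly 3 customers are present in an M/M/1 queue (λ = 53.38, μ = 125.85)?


ρ = 53.38/125.85 = 0.4242
P_n = (1−ρ)·ρ^n = (1 − 0.4242)·0.4242^3 = 0.5758·0.076309 = 0.043942

Final: 0.043942


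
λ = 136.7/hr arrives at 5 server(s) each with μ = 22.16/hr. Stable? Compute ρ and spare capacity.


Total capacity cμ = 5·22.16 = 110.80/hr
ρ = λ/(cμ) = 136.7/110.80 = 1.2338
Stable ⇔ ρ < 1: NO
Spare capacity = cμ − λ = 110.80 − 136.7 = -25.90/hr

Final: ρ = 1.2338; unstable; margin = -25.90/hr


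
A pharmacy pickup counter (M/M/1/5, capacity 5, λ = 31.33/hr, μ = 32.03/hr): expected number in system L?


ρ = 31.33/32.03 = 0.9781
L = ρ[1 − (K+1)ρ^K + Kρ^(K+1)] / [(1−ρ)(1−ρ^(K+1))]
Numerator: 0.9781·(1 − 6·0.895400 + 5·0.875832) = 0.006609
Denominator: (0.02185)·(0.124168) = 0.002714
L = 0.006609/0.002714 = 2.4356

Final: 2.4356


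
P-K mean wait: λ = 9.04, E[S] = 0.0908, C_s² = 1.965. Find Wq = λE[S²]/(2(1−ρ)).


ρ = λ·E[S] = 9.04·0.0908 = 0.8208
E[S²] = E[S]²(1+C_s²) = 0.0908²·(1+1.965) = 0.024445
Wq = λ·E[S²]/(2(1−ρ)) = 9.04·0.024445/(2·0.1792) = 0.61670 hr

Final: 0.61670 hr


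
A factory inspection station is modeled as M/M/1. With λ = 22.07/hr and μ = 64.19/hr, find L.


ρ = λ/μ = 22.07/64.19 = 0.3438
L = ρ/(1−ρ) = 0.3438/(1 − 0.3438) = 0.3438/0.6562 = 0.5240

Final: 0.5240


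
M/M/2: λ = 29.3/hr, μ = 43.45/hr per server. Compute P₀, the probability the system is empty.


a = λ/μ = 29.3/43.45 = 0.6743; ρ = a/c = 0.3372
Σ_{k=0}^{1} a^k/k! (terms k=0..1) = 1.00000 + 0.67434 = 1.67434
Tail: a^2/(2!(1−ρ)) = 0.45473/(2·0.6628) = 0.34302
P₀ = 1/(1.67434 + 0.34302) = 1/2.01736 = 0.495697

Final: 0.495697


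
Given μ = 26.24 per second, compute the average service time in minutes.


Mean service time = 1/μ = 1/26.24 second = 0.03811 second
In minutes: 0.03811 × 0.0166667 = 0.0006352 min

Final: 0.0006352 min


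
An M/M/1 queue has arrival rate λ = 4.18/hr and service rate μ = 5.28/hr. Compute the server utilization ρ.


ρ = λ/μ = 4.18/5.28 = 0.7917

Final: 0.7917


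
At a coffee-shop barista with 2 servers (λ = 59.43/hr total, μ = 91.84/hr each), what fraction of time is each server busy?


ρ = λ/(cμ) = 59.43/(2·91.84) = 59.43/183.68 = 0.3236

Final: 0.3236


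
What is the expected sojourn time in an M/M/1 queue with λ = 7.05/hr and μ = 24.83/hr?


W = 1/(μ−λ) = 1/(24.83 − 7.05) = 1/17.78 = 0.05624 hr

Final: 0.05624 hr


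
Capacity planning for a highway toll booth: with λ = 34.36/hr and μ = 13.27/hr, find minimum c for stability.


Stability requires cμ > λ ⇔ c > λ/μ.
λ/μ = 34.36/13.27 = 2.5893
Minimum integer c = ⌊2.5893⌋ + 1 = 3
Check: 3·13.27 = 39.81 > 34.36, while 2·13.27 = 26.54 ≤ 34.36

Final: 3 servers


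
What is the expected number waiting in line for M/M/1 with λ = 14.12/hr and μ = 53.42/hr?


ρ = 14.12/53.42 = 0.2643
Lq = ρ²/(1−ρ) = 0.06987/0.7357 = 0.09497

Final: 0.09497


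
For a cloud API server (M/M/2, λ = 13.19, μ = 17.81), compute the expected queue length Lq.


a = λ/μ = 0.7406; ρ = a/2 = 0.3703
P₀ = 0.459537
Lq = P₀·a^c·ρ / (c!·(1−ρ)²) = 0.459537·0.54848·0.3703/(2·0.39653)
= 0.11769

Final: 0.11769


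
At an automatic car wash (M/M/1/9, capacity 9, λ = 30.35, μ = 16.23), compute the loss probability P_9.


ρ = λ/μ = 30.35/16.23 = 1.8700
P_K = (1−ρ)ρ^K/(1−ρ^(K+1)) = (-0.8700·279.615718)/(1 − 522.879669)
= -243.263952/-521.879669 = 0.466130

Final: 0.466130


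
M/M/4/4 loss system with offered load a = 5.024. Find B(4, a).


B(c,a) = (a^c/c!) / Σ_{k=0}^{c} a^k/k!
a^4/4! = 26.545278
Σ terms (k=0..4): 1.00000 + 5.02400 + 12.62029 + 21.13478 + 26.54528 = 66.324342
B = 26.545278/66.324342 = 0.400234

Final: 0.400234


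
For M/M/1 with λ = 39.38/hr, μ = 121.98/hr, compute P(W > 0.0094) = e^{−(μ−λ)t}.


W ~ Exponential(μ−λ) for M/M/1.
μ − λ = 121.98 − 39.38 = 82.6000
P(W > t) = e^{−(μ−λ)t} = e^{−0.7764} = 0.460041

Final: 0.460041


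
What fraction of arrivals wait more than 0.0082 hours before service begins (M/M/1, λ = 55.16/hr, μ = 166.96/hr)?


ρ = 55.16/166.96 = 0.3304
P(Wq > t) = ρ·e^{−(μ−λ)t} = 0.3304·e^{−0.9168}
= 0.3304·0.399812 = 0.132089

Final: 0.132089


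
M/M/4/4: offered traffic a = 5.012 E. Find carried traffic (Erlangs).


B(4,5.012) = 0.399290 (Erlang-B)
Carried load = a(1 − B) = 5.012·(1 − 0.399290) = 5.012·0.600710 = 3.0108 E

Final: 3.0108 Erlangs


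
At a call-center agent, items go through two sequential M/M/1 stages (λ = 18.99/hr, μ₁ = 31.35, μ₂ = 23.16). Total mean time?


Each node sees arrival rate λ = 18.99/hr (tandem ⇒ throughput preserved).
W₁ = 1/(μ₁−λ) = 1/(31.35−18.99) = 0.08091 hr
W₂ = 1/(μ₂−λ) = 1/(23.16−18.99) = 0.23981 hr
W_total = W₁ + W₂ = 0.08091 + 0.23981 = 0.32071 hr

Final: 0.32071 hr


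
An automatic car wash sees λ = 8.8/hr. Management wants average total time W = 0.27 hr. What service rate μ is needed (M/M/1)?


W = 1/(μ−λ) ⇒ μ − λ = 1/W = 1/0.27 = 3.7037
μ = λ + 1/W = 8.8 + 3.7037 = 12.5037 per hr

Final: 12.5037 /hr


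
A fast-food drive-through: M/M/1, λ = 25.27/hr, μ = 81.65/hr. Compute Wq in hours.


ρ = 25.27/81.65 = 0.3095
Wq = ρ/(μ−λ) = 0.3095/(81.65 − 25.27) = 0.3095/56.38 = 0.005489 hr

Final: 0.005489 hr


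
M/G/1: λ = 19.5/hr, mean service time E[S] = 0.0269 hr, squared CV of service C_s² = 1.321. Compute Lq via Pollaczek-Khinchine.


ρ = λ·E[S] = 19.5·0.0269 = 0.5245
Lq = ρ²(1+C_s²)/(2(1−ρ)) = 0.2752·(1+1.321)/(2·0.4755)
= 0.2752·2.3210/0.9509 = 0.67161

Final: 0.67161


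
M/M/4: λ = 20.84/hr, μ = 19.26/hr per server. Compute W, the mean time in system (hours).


a = 1.0820; ρ = 0.2705; P₀ = 0.338195
Lq = P₀·a^c·ρ/(c!(1−ρ)²) = 0.009819
Wq = Lq/λ = 0.009819/20.84 = 0.0004712 hr
W = Wq + 1/μ = 0.0004712 + 0.05192 = 0.05239 hr

Final: 0.05239 hr


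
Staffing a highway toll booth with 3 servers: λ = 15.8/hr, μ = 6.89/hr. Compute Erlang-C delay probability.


a = λ/μ = 2.2932; ρ = a/3 = 0.7644
P₀ = 0.069190 (from M/M/c formula)
C(c,a) = [a^c/(c!(1−ρ))]·P₀ = [12.05906/(6·0.2356)]·0.069190
= 8.53049·0.069190 = 0.590223

Final: 0.590223


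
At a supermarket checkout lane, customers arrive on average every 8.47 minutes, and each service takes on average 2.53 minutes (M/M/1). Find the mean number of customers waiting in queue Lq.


λ = 60/8.47 = 7.0838 /hr
μ = 60/2.53 = 23.7154 /hr
ρ = λ/μ = 7.0838/23.7154 = 0.2987
Lq = ρ²/(1−ρ) = 0.08922/0.7013 = 0.1272

Final: 0.1272


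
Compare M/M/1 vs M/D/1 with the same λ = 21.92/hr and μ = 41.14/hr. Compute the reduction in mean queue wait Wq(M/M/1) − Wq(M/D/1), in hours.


ρ = 21.92/41.14 = 0.5328
Wq(M/M/1) = ρ/(μ−λ) = 0.5328/19.22 = 0.02772 hr
Wq(M/D/1) = ρ/(2(μ−λ)) = 0.01386 hr
Savings = 0.02772 − 0.01386 = 0.01386 hr

Final: 0.01386 hr


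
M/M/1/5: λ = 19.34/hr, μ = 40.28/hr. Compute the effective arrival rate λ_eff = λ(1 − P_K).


ρ = 0.4801; P_K = (1−ρ)ρ^5/(1−ρ^6) = 0.013430
λ_eff = λ(1 − P_K) = 19.34·(1 − 0.013430) = 19.34·0.986570 = 19.0803 /hr

Final: 19.0803 /hr


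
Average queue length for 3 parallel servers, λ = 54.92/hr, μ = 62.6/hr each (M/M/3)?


a = λ/μ = 0.8773; ρ = a/3 = 0.2924
P₀ = 0.413016
Lq = P₀·a^c·ρ / (c!·(1−ρ)²) = 0.413016·0.67526·0.2924/(6·0.50064)
= 0.02715

Final: 0.02715


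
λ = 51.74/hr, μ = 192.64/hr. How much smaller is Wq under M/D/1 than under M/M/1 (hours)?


ρ = 51.74/192.64 = 0.2686
Wq(M/M/1) = ρ/(μ−λ) = 0.2686/140.90 = 0.001906 hr
Wq(M/D/1) = ρ/(2(μ−λ)) = 0.0009531 hr
Savings = 0.001906 − 0.0009531 = 0.0009531 hr

Final: 0.0009531 hr


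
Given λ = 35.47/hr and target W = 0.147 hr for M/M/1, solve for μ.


W = 1/(μ−λ) ⇒ μ − λ = 1/W = 1/0.147 = 6.8027
μ = λ + 1/W = 35.47 + 6.8027 = 42.2727 per hr

Final: 42.2727 /hr


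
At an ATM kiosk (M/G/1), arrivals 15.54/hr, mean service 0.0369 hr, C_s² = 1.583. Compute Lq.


ρ = λ·E[S] = 15.54·0.0369 = 0.5734
Lq = ρ²(1+C_s²)/(2(1−ρ)) = 0.3288·(1+1.583)/(2·0.4266)
= 0.3288·2.5830/0.8531 = 0.99553

Final: 0.99553


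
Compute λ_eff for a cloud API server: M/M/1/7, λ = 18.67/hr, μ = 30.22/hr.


ρ = 0.6178; P_K = (1−ρ)ρ^7/(1−ρ^8) = 0.013414
λ_eff = λ(1 − P_K) = 18.67·(1 − 0.013414) = 18.67·0.986586 = 18.4196 /hr

Final: 18.4196 /hr


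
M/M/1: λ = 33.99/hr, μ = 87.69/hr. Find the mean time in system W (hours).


W = 1/(μ−λ) = 1/(87.69 − 33.99) = 1/53.70 = 0.01862 hr

Final: 0.01862 hr


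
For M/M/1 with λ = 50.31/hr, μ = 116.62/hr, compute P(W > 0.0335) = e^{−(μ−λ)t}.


W ~ Exponential(μ−λ) for M/M/1.
μ − λ = 116.62 − 50.31 = 66.3100
P(W > t) = e^{−(μ−λ)t} = e^{−2.2214} = 0.108459

Final: 0.108459


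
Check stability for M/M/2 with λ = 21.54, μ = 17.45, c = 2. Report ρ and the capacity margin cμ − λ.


Total capacity cμ = 2·17.45 = 34.90/hr
ρ = λ/(cμ) = 21.54/34.90 = 0.6172
Stable ⇔ ρ < 1: YES
Spare capacity = cμ − λ = 34.90 − 21.54 = 13.36/hr

Final: ρ = 0.6172; stable; margin = 13.36/hr


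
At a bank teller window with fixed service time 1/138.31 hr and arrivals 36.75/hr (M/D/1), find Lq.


ρ = 36.75/138.31 = 0.2657
M/D/1: Lq = ρ²/(2(1−ρ)) = 0.07060/(2·0.7343) = 0.04807

Final: 0.04807


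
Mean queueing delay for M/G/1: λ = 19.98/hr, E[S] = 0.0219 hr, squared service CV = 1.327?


ρ = λ·E[S] = 19.98·0.0219 = 0.4376
E[S²] = E[S]²(1+C_s²) = 0.0219²·(1+1.327) = 0.001116
Wq = λ·E[S²]/(2(1−ρ)) = 19.98·0.001116/(2·0.5624) = 0.01982 hr

Final: 0.01982 hr


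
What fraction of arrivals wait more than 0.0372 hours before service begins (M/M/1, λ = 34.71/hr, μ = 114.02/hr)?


ρ = 34.71/114.02 = 0.3044
P(Wq > t) = ρ·e^{−(μ−λ)t} = 0.3044·e^{−2.9503}
= 0.3044·0.052322 = 0.015928

Final: 0.015928


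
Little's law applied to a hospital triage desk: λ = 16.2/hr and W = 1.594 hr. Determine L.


L = λW = 16.2·1.594 = 25.8228

Final: 25.8228


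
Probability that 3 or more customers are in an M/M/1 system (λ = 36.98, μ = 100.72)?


ρ = 36.98/100.72 = 0.3672
P(N ≥ n) = ρ^n = 0.3672^3 = 0.049494

Final: 0.049494


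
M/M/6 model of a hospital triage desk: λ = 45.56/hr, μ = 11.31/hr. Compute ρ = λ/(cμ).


ρ = λ/(cμ) = 45.56/(6·11.31) = 45.56/67.86 = 0.6714

Final: 0.6714


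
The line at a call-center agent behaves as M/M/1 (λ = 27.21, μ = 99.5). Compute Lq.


ρ = 27.21/99.5 = 0.2735
Lq = ρ²/(1−ρ) = 0.07478/0.7265 = 0.1029

Final: 0.1029


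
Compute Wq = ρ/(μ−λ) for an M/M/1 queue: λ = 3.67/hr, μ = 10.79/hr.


ρ = 3.67/10.79 = 0.3401
Wq = ρ/(μ−λ) = 0.3401/(10.79 − 3.67) = 0.3401/7.12 = 0.04777 hr

Final: 0.04777 hr


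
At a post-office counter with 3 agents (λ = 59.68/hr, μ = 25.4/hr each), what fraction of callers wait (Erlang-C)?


a = λ/μ = 2.3496; ρ = a/3 = 0.7832
P₀ = 0.062182 (from M/M/c formula)
C(c,a) = [a^c/(c!(1−ρ))]·P₀ = [12.97135/(6·0.2168)]·0.062182
= 9.97192·0.062182 = 0.620073

Final: 0.620073


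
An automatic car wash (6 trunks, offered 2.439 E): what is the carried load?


B(6,2.439) = 0.025834 (Erlang-B)
Carried load = a(1 − B) = 2.439·(1 − 0.025834) = 2.439·0.974166 = 2.3760 E

Final: 2.3760 Erlangs


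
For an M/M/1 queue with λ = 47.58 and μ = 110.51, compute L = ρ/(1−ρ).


ρ = λ/μ = 47.58/110.51 = 0.4305
L = ρ/(1−ρ) = 0.4305/(1 − 0.4305) = 0.4305/0.5695 = 0.7561

Final: 0.7561


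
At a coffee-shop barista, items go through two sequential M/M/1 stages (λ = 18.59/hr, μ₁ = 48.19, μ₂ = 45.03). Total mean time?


Each node sees arrival rate λ = 18.59/hr (tandem ⇒ throughput preserved).
W₁ = 1/(μ₁−λ) = 1/(48.19−18.59) = 0.03378 hr
W₂ = 1/(μ₂−λ) = 1/(45.03−18.59) = 0.03782 hr
W_total = W₁ + W₂ = 0.03378 + 0.03782 = 0.07161 hr

Final: 0.07161 hr


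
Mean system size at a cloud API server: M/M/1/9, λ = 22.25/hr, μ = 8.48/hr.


ρ = 22.25/8.48 = 2.6238
L = ρ[1 − (K+1)ρ^K + Kρ^(K+1)] / [(1−ρ)(1−ρ^(K+1))]
Numerator: 2.6238·(1 − 10·5893.963846 + 9·15464.704667) = 210545.094791
Denominator: (-1.6238)·(-15463.704667) = 25110.284583
L = 210545.094791/25110.284583 = 8.3848

Final: 8.3848


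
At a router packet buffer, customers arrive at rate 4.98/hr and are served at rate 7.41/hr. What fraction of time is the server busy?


ρ = λ/μ = 4.98/7.41 = 0.6721

Final: 0.6721


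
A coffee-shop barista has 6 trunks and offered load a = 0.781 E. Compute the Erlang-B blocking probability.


B(c,a) = (a^c/c!) / Σ_{k=0}^{c} a^k/k!
a^6/6! = 0.0003152
Σ terms (k=0..6): 1.00000 + 0.78100 + 0.30498 + 0.07940 + 0.01550 + 0.002421 + 0.0003152 = 2.183616
B = 0.0003152/2.183616 = 0.0001443

Final: 0.0001443


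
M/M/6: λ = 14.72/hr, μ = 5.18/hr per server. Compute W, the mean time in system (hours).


a = 2.8417; ρ = 0.4736; P₀ = 0.057622
Lq = P₀·a^c·ρ/(c!(1−ρ)²) = 0.07203
Wq = Lq/λ = 0.07203/14.72 = 0.004894 hr
W = Wq + 1/μ = 0.004894 + 0.19305 = 0.19794 hr

Final: 0.19794 hr


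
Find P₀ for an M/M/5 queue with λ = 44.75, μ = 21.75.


a = λ/μ = 44.75/21.75 = 2.0575; ρ = a/c = 0.4115
Σ_{k=0}^{4} a^k/k! (terms k=0..4) = 1.00000 + 2.05747 + 2.11659 + 1.45161 + 0.74666 = 7.37234
Tail: a^5/(5!(1−ρ)) = 36.86964/(120·0.5885) = 0.52208
P₀ = 1/(7.37234 + 0.52208) = 1/7.89442 = 0.126672

Final: 0.126672


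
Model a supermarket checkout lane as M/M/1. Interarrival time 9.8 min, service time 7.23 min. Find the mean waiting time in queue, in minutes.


λ = 60/9.8 = 6.1224 /hr
μ = 60/7.23 = 8.2988 /hr
ρ = λ/μ = 6.1224/8.2988 = 0.7378
Wq = ρ/(μ−λ) = 0.7378/(8.2988−6.1224) = 0.33899 hr
In minutes: 0.33899·60 = 20.340 min

Final: 20.340 min


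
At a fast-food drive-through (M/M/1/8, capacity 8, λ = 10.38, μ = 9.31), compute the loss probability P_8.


ρ = λ/μ = 10.38/9.31 = 1.1149
P_K = (1−ρ)ρ^K/(1−ρ^(K+1)) = (-0.1149·2.387709)/(1 − 2.662129)
= -0.274420/-1.662129 = 0.165101

Final: 0.165101


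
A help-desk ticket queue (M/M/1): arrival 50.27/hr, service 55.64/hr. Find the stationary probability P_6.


ρ = 50.27/55.64 = 0.9035
P_n = (1−ρ)·ρ^n = (1 − 0.9035)·0.9035^6 = 0.09651·0.543914 = 0.052495

Final: 0.052495


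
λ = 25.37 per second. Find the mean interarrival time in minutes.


Mean interarrival time = 1/λ = 1/25.37 second = 0.03942 second
In minutes: 0.03942 × 0.0166667 = 0.0006569 min

Final: 0.0006569 min


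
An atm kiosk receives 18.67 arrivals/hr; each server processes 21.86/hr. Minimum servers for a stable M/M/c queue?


Stability requires cμ > λ ⇔ c > λ/μ.
λ/μ = 18.67/21.86 = 0.8541
Minimum integer c = ⌊0.8541⌋ + 1 = 1
Check: 1·21.86 = 21.86 > 18.67, while 0·21.86 = 0.00 ≤ 18.67

Final: 1 servers


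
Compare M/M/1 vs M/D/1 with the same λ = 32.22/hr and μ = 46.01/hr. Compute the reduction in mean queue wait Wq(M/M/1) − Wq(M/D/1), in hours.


ρ = 32.22/46.01 = 0.7003
Wq(M/M/1) = ρ/(μ−λ) = 0.7003/13.79 = 0.05078 hr
Wq(M/D/1) = ρ/(2(μ−λ)) = 0.02539 hr
Savings = 0.05078 − 0.02539 = 0.02539 hr

Final: 0.02539 hr


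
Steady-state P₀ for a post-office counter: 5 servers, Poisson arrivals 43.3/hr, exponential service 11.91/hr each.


a = λ/μ = 43.3/11.91 = 3.6356; ρ = a/c = 0.7271
Σ_{k=0}^{4} a^k/k! (terms k=0..4) = 1.00000 + 3.63560 + 6.60879 + 8.00898 + 7.27936 = 26.53274
Tail: a^5/(5!(1−ρ)) = 635.15639/(120·0.2729) = 19.39670
P₀ = 1/(26.53274 + 19.39670) = 1/45.92944 = 0.021773

Final: 0.021773


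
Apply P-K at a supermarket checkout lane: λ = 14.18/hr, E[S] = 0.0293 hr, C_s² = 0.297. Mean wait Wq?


ρ = λ·E[S] = 14.18·0.0293 = 0.4155
E[S²] = E[S]²(1+C_s²) = 0.0293²·(1+0.297) = 0.001113
Wq = λ·E[S²]/(2(1−ρ)) = 14.18·0.001113/(2·0.5845) = 0.01351 hr

Final: 0.01351 hr


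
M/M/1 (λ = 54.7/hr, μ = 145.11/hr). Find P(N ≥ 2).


ρ = 54.7/145.11 = 0.3770
P(N ≥ n) = ρ^n = 0.3770^2 = 0.142095

Final: 0.142095


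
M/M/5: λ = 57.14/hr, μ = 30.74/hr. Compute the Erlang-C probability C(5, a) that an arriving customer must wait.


a = λ/μ = 1.8588; ρ = a/5 = 0.3718
P₀ = 0.155072 (from M/M/c formula)
C(c,a) = [a^c/(c!(1−ρ))]·P₀ = [22.19126/(120·0.6282)]·0.155072
= 0.29436·0.155072 = 0.045647

Final: 0.045647


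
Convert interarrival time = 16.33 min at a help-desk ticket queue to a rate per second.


λ = 1/(interarrival time) in consistent units.
1 second = 0.0166667 min, so λ = 0.0166667/16.33 = 0.001021 per second

Final: 0.001021 /sec


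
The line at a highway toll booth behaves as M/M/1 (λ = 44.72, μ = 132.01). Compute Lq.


ρ = 44.72/132.01 = 0.3388
Lq = ρ²/(1−ρ) = 0.1148/0.6612 = 0.1736

Final: 0.1736


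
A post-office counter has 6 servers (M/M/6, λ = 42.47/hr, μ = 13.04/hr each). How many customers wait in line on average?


a = λ/μ = 3.2569; ρ = a/6 = 0.5428
P₀ = 0.037472
Lq = P₀·a^c·ρ / (c!·(1−ρ)²) = 0.037472·1193.51537·0.5428/(720·0.20902)
= 0.16132

Final: 0.16132


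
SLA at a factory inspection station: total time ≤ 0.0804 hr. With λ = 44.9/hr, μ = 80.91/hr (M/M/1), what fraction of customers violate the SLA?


W ~ Exponential(μ−λ) for M/M/1.
μ − λ = 80.91 − 44.9 = 36.0100
P(W > t) = e^{−(μ−λ)t} = e^{−2.8952} = 0.055288

Final: 0.055288


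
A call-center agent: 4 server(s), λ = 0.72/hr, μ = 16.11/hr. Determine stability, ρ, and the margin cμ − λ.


Total capacity cμ = 4·16.11 = 64.44/hr
ρ = λ/(cμ) = 0.72/64.44 = 0.01117
Stable ⇔ ρ < 1: YES
Spare capacity = cμ − λ = 64.44 − 0.72 = 63.72/hr

Final: ρ = 0.01117; stable; margin = 63.72/hr


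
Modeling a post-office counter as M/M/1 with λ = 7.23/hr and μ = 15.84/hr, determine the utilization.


ρ = λ/μ = 7.23/15.84 = 0.4564

Final: 0.4564


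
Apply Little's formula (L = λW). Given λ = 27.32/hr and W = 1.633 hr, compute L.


L = λW = 27.32·1.633 = 44.6136

Final: 44.6136


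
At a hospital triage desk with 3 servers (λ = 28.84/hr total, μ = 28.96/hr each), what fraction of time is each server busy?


ρ = λ/(cμ) = 28.84/(3·28.96) = 28.84/86.88 = 0.3320

Final: 0.3320


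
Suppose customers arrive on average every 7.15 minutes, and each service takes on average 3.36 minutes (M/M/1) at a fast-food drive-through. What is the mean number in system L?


λ = 60/7.15 = 8.3916 /hr
μ = 60/3.36 = 17.8571 /hr
ρ = λ/μ = 8.3916/17.8571 = 0.4699
L = ρ/(1−ρ) = 0.4699/0.5301 = 0.8865

Final: 0.8865
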